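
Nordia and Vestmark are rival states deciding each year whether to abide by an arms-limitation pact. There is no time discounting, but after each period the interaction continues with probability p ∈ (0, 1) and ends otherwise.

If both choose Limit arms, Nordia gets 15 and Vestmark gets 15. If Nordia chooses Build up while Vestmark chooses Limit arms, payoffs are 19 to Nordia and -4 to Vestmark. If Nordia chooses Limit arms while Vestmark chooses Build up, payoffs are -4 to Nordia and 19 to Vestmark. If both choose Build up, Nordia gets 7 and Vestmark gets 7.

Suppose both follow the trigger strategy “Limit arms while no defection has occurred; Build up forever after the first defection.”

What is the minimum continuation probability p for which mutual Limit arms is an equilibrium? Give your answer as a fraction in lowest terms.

1/3

With no time discounting, the continuation probability p plays the role of the discount factor.
Grim-trigger IC: 15/(1−p) ≥ 19 + 7p/(1−p) ⇒ p ≥ (19−15)/(19−7) = 1/3.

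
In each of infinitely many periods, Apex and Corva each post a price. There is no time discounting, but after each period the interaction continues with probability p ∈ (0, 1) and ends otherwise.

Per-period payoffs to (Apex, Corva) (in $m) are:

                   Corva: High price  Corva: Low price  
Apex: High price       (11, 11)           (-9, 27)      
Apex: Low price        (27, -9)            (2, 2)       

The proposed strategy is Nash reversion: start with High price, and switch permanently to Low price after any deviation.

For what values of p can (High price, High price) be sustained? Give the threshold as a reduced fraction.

16/25

Expected cooperation value is 11 + p·11 + p²·11 + … = 11/(1−p); deviation gives 27 + p·2/(1−p).
11 ≥ 27(1−p) + 2p ⇒ 25p ≥ 16 ⇒ p ≥ 16/25.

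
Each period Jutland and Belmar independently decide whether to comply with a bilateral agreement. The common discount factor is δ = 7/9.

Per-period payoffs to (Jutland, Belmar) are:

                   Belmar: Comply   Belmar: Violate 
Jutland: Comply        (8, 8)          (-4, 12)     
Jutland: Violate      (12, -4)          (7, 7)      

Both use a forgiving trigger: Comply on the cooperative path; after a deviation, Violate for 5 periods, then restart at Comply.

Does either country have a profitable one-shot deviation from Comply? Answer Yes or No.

Yes

IC: δ+…+δ^5 ≥ (12−8)/(8−7) = 4.
At δ = 7/9: partial sum = 2.5038 < 4.0000. Cooperation not sustainable.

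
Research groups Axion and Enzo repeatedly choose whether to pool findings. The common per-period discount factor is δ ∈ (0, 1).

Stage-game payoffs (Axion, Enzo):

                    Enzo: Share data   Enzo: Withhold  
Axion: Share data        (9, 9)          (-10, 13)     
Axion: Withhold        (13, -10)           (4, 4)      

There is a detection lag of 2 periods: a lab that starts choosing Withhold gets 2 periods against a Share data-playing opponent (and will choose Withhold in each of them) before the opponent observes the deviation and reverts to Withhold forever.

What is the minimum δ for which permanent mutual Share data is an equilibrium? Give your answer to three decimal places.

0.667

Deviating for the 2 undetected periods gains 13−9 = 4 per period over cooperation, then loses 9−4 = 5 per period forever once punishment starts.
Gain: 4(1 + δ + … + δ^1); loss: 5·δ^2/(1−δ).
No profitable deviation ⇔ 4(1−δ^2) ≤ 5·δ^2, i.e. δ^2 ≥ 4/(4+5) = 4/9.
Hence δ ≥ (4/9)^(1/2) ≈ 0.667.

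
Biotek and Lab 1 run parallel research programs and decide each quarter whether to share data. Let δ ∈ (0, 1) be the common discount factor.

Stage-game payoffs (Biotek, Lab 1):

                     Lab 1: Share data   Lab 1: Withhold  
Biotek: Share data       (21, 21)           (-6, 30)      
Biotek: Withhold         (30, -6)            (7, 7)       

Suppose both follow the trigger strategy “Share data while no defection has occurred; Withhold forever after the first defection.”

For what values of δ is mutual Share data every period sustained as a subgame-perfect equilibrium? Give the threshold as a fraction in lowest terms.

Under grim trigger the critical discount factor is (T−C)/(T−P) with T = 30, C = 21, P = 7.
δ* = (30−21)/(30−7) = 9/23.

9/23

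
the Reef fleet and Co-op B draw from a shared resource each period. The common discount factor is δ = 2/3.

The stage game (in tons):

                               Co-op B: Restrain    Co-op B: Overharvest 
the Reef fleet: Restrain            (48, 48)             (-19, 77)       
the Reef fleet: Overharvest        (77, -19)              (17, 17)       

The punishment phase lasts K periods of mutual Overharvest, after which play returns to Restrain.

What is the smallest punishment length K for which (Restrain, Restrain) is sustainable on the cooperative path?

2

IC: δ(1−δ^K)/(1−δ) ≥ (77−48)/(48−17) = 29/31.
With δ = 2/3: need 1 − δ^K ≥ 29/31·(1−2/3)/(2/3), i.e. δ^K ≤ 0.5323.
Since (2/3)^1 = 0.6667 and (2/3)^2 = 0.4444, the smallest such K is 2.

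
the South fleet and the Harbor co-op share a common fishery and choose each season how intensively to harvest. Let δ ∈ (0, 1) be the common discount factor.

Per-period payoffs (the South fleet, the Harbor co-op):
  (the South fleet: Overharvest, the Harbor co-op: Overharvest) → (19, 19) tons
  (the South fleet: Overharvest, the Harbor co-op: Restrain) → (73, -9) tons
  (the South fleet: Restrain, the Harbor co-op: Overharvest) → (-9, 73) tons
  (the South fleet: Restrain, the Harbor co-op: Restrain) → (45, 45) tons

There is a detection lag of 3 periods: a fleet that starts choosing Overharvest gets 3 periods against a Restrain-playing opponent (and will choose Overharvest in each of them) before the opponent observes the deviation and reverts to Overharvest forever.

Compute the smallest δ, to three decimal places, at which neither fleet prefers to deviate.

Deviating for the 3 undetected periods gains 73−45 = 28 per period over cooperation, then loses 45−19 = 26 per period forever once punishment starts.
Gain: 28(1 + δ + … + δ^2); loss: 26·δ^3/(1−δ).
No profitable deviation ⇔ 28(1−δ^3) ≤ 26·δ^3, i.e. δ^3 ≥ 28/(28+26) = 14/27.
Hence δ ≥ (14/27)^(1/3) ≈ 0.803.

0.803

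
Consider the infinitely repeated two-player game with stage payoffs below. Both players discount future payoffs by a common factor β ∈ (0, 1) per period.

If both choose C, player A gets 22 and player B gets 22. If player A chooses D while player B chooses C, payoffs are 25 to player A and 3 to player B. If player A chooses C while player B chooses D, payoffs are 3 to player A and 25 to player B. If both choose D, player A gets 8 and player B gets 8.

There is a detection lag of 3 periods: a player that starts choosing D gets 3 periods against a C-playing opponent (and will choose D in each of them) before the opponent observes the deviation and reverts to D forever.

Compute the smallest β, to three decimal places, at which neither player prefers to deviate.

Deviating for the 3 undetected periods gains 25−22 = 3 per period over cooperation, then loses 22−8 = 14 per period forever once punishment starts.
Gain: 3(1 + β + … + β^2); loss: 14·β^3/(1−β).
No profitable deviation ⇔ 3(1−β^3) ≤ 14·β^3, i.e. β^3 ≥ 3/(3+14) = 3/17.
Hence β ≥ (3/17)^(1/3) ≈ 0.561.

0.561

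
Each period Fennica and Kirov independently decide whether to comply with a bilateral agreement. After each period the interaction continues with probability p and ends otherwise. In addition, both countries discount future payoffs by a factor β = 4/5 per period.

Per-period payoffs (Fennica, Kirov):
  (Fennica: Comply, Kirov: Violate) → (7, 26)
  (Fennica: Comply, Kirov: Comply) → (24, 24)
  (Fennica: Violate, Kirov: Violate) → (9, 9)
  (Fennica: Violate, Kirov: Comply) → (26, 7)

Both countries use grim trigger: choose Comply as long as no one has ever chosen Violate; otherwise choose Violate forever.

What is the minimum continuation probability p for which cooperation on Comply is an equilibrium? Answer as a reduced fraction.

5/34

Expected continuation weight on next period's payoff is β·p = 4/5·p, which plays the role of the discount factor.
Cooperation requires 4/5·p ≥ (26−24)/(26−9) = 2/17, hence p ≥ 5/34.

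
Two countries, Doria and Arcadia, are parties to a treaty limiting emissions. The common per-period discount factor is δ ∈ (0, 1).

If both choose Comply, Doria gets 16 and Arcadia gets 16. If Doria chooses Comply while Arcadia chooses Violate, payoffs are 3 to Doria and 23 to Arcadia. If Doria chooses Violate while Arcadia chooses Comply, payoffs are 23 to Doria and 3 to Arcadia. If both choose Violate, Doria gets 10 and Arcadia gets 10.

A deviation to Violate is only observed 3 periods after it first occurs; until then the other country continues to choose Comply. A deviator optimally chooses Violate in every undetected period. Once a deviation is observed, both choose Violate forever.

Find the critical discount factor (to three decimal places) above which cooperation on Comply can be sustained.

0.814

Deviating for the 3 undetected periods gains 23−16 = 7 per period over cooperation, then loses 16−10 = 6 per period forever once punishment starts.
Gain: 7(1 + δ + … + δ^2); loss: 6·δ^3/(1−δ).
No profitable deviation ⇔ 7(1−δ^3) ≤ 6·δ^3, i.e. δ^3 ≥ 7/(7+6) = 7/13.
Hence δ ≥ (7/13)^(1/3) ≈ 0.814.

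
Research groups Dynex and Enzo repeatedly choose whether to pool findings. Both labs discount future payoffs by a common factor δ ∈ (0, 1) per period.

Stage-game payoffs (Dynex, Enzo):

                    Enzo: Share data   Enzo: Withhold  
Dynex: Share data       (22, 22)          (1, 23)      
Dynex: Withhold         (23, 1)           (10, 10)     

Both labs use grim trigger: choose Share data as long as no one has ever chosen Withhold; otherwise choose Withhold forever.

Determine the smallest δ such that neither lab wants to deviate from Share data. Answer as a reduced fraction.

1/13

Cooperation forever yields 22 each period: 22/(1−δ).
Deviating yields 23 once, then 10 forever: 23 + 10δ/(1−δ).
No profitable deviation requires 22/(1−δ) ≥ 23 + 10δ/(1−δ).
Multiplying by (1−δ): 22 ≥ 23(1−δ) + 10δ = 23 − 13δ.
So 13δ ≥ 1, i.e. δ ≥ 1/13.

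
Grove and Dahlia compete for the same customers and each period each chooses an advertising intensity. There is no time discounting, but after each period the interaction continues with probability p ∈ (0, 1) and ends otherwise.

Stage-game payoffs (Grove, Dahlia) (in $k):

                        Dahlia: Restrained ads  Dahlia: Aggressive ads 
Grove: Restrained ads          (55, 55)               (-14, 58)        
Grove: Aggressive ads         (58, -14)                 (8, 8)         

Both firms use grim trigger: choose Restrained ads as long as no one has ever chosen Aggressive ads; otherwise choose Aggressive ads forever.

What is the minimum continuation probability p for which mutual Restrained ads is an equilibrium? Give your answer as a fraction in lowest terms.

Expected cooperation value is 55 + p·55 + p²·55 + … = 55/(1−p); deviation gives 58 + p·8/(1−p).
55 ≥ 58(1−p) + 8p ⇒ 50p ≥ 3 ⇒ p ≥ 3/50.

3/50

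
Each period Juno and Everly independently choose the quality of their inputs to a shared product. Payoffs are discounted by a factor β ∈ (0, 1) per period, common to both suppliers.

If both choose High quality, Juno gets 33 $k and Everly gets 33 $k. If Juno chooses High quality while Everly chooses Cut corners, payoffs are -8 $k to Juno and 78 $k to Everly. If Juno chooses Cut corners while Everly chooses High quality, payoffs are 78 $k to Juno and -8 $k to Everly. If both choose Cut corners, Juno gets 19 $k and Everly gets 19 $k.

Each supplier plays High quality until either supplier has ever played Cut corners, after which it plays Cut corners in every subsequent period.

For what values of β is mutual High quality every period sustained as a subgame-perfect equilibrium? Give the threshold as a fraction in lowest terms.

45/59

One-period gain from deviating is 78 − 33 = 45. The loss is 33 − 19 = 14 in every subsequent period, with present value 14·β/(1−β).
Deviation is unprofitable when 14·β/(1−β) ≥ 45, i.e. β/(1−β) ≥ 45/14.
Equivalently β ≥ 45/(45+14) = 45/59.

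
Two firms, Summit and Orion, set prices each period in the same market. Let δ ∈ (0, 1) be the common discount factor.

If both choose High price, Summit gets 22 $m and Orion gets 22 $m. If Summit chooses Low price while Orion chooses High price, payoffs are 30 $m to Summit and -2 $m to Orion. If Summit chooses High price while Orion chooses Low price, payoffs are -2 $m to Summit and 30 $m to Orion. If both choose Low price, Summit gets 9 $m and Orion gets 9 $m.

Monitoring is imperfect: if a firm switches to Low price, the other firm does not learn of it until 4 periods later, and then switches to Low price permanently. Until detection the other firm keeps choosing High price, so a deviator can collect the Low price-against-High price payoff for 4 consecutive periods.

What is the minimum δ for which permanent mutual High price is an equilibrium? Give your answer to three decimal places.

0.786

A deviator earns 30 for 4 periods, then 9 forever; cooperating earns 22 forever. Multiplying the IC by (1−δ):
22 ≥ 30(1−δ^4) + 9δ^4, so 21·δ^4 ≥ 8 and δ^4 ≥ 8/21.
δ ≥ (8/21)^(1/4) ≈ 0.786.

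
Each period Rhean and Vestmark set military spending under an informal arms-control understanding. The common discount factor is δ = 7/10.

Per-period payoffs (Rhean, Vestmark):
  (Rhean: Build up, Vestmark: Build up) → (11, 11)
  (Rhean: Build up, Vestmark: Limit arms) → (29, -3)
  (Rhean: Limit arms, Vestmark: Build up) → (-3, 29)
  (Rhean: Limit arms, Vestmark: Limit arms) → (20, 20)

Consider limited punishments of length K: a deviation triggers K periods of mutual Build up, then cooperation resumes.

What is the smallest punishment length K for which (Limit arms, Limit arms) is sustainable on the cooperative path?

2

IC: δ(1−δ^K)/(1−δ) ≥ (29−20)/(20−11) = 1.
With δ = 7/10: need 1 − δ^K ≥ 1·(1−7/10)/(7/10), i.e. δ^K ≤ 0.5714.
Since (7/10)^1 = 0.7000 and (7/10)^2 = 0.4900, the smallest such K is 2.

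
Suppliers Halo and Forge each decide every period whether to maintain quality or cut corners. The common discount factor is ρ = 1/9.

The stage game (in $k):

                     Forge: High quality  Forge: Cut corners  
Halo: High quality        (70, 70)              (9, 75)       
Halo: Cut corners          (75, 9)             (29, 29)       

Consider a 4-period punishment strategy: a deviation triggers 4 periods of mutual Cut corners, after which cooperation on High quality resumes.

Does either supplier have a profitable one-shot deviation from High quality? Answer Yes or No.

Comparing payoff streams over the 5 periods until play realigns: cooperate → 70(1+ρ+…+ρ^4); deviate → 75 + 29(ρ+…+ρ^4).
Cooperation is sustained iff (70−29)(ρ+…+ρ^4) ≥ 75−70.
ρ+…+ρ^4 = 1/9·(1−(1/9)^4)/(1−1/9) = 0.1250, and (75−70)/(70−29) = 0.1220.
0.1250 ≥ 0.1220, so cooperation is sustainable.

No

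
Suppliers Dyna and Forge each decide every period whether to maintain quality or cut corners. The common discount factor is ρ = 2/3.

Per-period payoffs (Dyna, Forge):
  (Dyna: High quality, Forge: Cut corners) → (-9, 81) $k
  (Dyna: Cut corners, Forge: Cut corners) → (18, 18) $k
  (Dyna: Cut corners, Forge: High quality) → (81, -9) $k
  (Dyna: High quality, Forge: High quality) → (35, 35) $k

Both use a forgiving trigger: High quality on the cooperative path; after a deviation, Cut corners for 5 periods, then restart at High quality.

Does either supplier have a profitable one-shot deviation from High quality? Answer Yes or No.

IC: ρ+…+ρ^5 ≥ (81−35)/(35−18) = 46/17.
At ρ = 2/3: partial sum = 1.7366 < 2.7059. Cooperation not sustainable.

Yes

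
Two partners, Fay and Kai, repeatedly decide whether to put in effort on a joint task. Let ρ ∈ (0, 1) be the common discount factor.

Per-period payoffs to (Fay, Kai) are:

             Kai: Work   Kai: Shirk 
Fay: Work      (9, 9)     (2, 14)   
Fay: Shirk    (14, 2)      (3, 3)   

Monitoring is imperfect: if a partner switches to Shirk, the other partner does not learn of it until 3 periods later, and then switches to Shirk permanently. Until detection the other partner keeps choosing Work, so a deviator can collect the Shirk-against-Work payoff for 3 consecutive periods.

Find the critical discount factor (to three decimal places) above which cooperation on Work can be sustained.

A deviator earns 14 for 3 periods, then 3 forever; cooperating earns 9 forever. Multiplying the IC by (1−ρ):
9 ≥ 14(1−ρ^3) + 3ρ^3, so 11·ρ^3 ≥ 5 and ρ^3 ≥ 5/11.
ρ ≥ (5/11)^(1/3) ≈ 0.769.

0.769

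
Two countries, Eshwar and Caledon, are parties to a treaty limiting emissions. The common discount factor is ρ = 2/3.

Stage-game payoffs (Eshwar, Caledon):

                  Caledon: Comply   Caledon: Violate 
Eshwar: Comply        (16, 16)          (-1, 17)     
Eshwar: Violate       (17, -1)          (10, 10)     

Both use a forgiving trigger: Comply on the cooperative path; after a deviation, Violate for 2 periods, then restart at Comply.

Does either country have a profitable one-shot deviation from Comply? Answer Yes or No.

No

IC: ρ+…+ρ^2 ≥ (17−16)/(16−10) = 1/6.
At ρ = 2/3: partial sum = 1.1111 ≥ 0.1667. Cooperation sustainable.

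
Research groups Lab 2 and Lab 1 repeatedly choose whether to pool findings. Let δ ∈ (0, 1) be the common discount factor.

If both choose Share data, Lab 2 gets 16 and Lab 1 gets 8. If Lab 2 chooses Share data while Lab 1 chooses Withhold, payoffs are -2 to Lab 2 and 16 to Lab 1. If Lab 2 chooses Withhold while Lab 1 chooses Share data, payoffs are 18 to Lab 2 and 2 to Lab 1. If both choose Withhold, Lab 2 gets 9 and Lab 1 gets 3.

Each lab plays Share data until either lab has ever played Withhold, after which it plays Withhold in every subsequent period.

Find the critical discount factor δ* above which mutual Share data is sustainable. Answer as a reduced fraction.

For Lab 2: deviation gain 18−16 = 2, per-period punishment loss 16−9 = 7. IC gives δ ≥ 2/9.
For Lab 1: gain 8, loss 5 per period, so δ ≥ 8/13.
The tighter constraint is Lab 1's, so cooperation needs δ ≥ 8/13.

8/13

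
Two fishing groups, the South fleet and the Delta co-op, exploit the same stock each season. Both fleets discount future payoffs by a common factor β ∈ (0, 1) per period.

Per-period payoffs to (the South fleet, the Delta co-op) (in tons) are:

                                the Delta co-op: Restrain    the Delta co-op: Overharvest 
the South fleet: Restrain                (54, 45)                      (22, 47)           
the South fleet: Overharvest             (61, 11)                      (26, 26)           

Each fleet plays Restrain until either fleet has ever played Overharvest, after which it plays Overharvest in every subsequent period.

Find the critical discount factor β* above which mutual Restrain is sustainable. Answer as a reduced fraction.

the South fleet's threshold: (61−54)/(61−26) = 1/5.
the Delta co-op's threshold: (47−45)/(47−26) = 2/21.
1/5 > 2/21, so the South fleet binds and β* = 1/5.

1/5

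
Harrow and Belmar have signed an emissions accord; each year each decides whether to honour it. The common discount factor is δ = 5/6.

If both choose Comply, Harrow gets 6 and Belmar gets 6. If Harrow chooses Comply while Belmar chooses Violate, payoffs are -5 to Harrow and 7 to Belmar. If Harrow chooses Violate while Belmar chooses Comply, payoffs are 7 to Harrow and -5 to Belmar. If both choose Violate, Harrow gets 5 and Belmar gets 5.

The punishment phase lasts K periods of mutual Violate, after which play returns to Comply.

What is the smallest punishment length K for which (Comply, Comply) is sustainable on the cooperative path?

2

No profitable deviation requires (6−5)(δ+…+δ^K) ≥ 7−6, i.e. δ+…+δ^K ≥ 1 ≈ 1.0000.
With δ = 5/6, the partial sums are K=1: 0.8333, K=2: 1.5278.
K = 2 is the first length at which the sum reaches 1.0000.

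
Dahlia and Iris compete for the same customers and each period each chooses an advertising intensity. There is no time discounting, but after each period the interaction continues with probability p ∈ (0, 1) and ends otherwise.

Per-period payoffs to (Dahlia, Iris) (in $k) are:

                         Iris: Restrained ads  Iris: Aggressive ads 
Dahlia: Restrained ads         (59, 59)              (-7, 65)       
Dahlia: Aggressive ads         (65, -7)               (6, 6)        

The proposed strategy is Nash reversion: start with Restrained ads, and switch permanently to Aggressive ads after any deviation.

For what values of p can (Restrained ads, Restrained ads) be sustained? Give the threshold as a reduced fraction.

Expected cooperation value is 59 + p·59 + p²·59 + … = 59/(1−p); deviation gives 65 + p·6/(1−p).
59 ≥ 65(1−p) + 6p ⇒ 59p ≥ 6 ⇒ p ≥ 6/59.

6/59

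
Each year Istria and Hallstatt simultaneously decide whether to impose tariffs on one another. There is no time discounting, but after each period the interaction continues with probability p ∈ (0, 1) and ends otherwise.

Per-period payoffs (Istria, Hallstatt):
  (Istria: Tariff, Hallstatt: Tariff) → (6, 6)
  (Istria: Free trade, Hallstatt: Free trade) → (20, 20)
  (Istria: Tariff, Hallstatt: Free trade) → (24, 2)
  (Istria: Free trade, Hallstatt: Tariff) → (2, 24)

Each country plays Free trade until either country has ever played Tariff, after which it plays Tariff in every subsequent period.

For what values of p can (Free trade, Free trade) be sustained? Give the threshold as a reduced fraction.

2/9

Expected cooperation value is 20 + p·20 + p²·20 + … = 20/(1−p); deviation gives 24 + p·6/(1−p).
20 ≥ 24(1−p) + 6p ⇒ 18p ≥ 4 ⇒ p ≥ 4/18 = 2/9.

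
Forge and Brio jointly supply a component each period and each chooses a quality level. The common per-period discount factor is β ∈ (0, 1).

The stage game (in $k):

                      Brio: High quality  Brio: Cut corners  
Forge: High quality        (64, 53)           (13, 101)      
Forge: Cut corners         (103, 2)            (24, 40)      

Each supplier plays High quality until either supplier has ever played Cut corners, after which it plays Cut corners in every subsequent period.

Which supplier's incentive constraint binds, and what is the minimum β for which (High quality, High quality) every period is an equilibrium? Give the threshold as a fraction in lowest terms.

Brio; β ≥ 48/61

Forge's threshold: (103−64)/(103−24) = 39/79.
Brio's threshold: (101−53)/(101−40) = 48/61.
39/79 < 48/61, so Brio binds and β* = 48/61.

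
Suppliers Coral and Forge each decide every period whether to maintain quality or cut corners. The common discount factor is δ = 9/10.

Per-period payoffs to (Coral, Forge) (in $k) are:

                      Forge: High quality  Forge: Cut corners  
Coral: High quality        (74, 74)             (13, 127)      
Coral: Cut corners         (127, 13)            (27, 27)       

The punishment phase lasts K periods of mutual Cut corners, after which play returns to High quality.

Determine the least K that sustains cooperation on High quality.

No profitable deviation requires (74−27)(δ+…+δ^K) ≥ 127−74, i.e. δ+…+δ^K ≥ 53/47 ≈ 1.1277.
With δ = 9/10, the partial sums are K=1: 0.9000, K=2: 1.7100.
K = 2 is the first length at which the sum reaches 1.1277.

2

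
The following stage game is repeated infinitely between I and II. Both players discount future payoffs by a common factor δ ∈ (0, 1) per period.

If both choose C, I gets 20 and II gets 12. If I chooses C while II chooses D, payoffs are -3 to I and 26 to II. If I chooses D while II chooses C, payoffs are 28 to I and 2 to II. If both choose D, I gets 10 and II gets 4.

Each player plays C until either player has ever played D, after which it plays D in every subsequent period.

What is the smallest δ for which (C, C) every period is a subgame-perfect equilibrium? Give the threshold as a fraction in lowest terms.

7/11

I: cooperation gives 20 each period; deviation gives 28 once then 10 forever.
  20/(1−δ) ≥ 28 + 10δ/(1−δ) ⇒ δ ≥ 8/18 = 4/9.
II: cooperation gives 12 each period; deviation gives 26 once then 4 forever.
  δ ≥ 14/22 = 7/11.
Both must hold, so the binding constraint is II's: δ ≥ 7/11.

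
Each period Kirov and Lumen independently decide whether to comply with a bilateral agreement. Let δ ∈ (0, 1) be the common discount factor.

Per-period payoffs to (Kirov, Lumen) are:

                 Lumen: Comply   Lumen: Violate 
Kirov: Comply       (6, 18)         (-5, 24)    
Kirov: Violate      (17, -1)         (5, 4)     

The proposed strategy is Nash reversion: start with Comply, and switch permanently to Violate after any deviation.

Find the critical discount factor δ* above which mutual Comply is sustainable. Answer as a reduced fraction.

For Kirov: deviation gain 17−6 = 11, per-period punishment loss 6−5 = 1. IC gives δ ≥ 11/12.
For Lumen: gain 6, loss 14 per period, so δ ≥ 6/20 = 3/10.
The tighter constraint is Kirov's, so cooperation needs δ ≥ 11/12.

11/12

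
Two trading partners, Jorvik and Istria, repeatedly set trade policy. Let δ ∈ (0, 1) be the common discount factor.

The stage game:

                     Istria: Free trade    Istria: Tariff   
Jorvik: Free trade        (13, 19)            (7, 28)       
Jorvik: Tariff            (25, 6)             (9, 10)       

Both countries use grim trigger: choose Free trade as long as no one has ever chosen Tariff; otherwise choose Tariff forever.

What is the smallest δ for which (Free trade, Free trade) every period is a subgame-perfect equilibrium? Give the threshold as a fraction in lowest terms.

Jorvik's threshold: (25−13)/(25−9) = 3/4.
Istria's threshold: (28−19)/(28−10) = 1/2.
3/4 > 1/2, so Jorvik binds and δ* = 3/4.

3/4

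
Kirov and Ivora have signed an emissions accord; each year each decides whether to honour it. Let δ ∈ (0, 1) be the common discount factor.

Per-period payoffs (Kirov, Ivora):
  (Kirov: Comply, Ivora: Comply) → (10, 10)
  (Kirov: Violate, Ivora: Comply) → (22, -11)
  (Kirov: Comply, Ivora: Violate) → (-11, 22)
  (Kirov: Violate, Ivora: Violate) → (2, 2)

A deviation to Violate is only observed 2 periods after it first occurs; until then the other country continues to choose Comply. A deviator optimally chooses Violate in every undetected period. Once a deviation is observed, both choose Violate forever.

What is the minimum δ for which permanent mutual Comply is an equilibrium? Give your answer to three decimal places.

A deviator earns 22 for 2 periods, then 2 forever; cooperating earns 10 forever. Multiplying the IC by (1−δ):
10 ≥ 22(1−δ^2) + 2δ^2, so 20·δ^2 ≥ 12 and δ^2 ≥ 3/5.
δ ≥ (3/5)^(1/2) ≈ 0.775.

0.775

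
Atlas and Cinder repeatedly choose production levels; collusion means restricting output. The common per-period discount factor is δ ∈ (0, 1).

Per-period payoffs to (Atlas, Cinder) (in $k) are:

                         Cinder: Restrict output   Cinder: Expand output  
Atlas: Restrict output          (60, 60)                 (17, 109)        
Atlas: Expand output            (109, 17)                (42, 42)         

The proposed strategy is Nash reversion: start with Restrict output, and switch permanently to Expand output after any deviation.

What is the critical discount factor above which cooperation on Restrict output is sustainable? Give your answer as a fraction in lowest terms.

49/67

Under grim trigger the critical discount factor is (T−C)/(T−P) with T = 109, C = 60, P = 42.
δ* = (109−60)/(109−42) = 49/67.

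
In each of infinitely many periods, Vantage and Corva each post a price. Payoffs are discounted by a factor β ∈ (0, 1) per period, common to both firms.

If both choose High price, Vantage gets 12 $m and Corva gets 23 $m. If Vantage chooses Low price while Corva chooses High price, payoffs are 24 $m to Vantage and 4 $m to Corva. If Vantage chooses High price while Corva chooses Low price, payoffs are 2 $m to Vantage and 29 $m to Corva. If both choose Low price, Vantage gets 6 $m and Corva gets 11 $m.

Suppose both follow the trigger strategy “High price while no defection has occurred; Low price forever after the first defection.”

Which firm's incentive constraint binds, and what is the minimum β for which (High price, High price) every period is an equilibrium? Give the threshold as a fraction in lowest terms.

Vantage; β ≥ 2/3

Vantage's threshold: (24−12)/(24−6) = 2/3.
Corva's threshold: (29−23)/(29−11) = 1/3.
2/3 > 1/3, so Vantage binds and β* = 2/3.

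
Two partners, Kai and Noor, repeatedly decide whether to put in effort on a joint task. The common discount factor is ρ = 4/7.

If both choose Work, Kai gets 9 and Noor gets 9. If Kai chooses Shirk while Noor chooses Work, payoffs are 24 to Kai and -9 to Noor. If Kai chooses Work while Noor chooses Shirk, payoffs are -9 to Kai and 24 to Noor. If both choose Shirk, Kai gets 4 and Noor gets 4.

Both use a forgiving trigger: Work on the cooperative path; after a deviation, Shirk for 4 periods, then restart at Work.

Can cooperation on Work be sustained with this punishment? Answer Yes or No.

A one-shot deviation gives 24 now, then 4 for 4 periods, then back to 9.
Gain from deviating: (24−9) today; loss: (9−4) in each of the next 4 periods.
No-deviation condition: (9−4)(ρ+…+ρ^4) ≥ 24−9, i.e. ρ+…+ρ^4 ≥ 3.
At ρ = 4/7: ρ+…+ρ^4 = 1.1912 < 3.0000.
So cooperation is not sustainable.

No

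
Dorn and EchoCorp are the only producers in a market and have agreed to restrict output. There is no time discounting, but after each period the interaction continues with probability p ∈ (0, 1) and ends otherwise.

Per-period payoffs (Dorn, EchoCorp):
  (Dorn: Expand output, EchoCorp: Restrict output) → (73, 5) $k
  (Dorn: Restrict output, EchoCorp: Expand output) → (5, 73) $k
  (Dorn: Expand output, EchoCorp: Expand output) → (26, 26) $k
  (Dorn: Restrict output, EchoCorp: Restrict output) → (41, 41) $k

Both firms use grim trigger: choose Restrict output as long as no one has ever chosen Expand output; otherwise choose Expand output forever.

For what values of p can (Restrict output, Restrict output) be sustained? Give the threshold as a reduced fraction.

Expected cooperation value is 41 + p·41 + p²·41 + … = 41/(1−p); deviation gives 73 + p·26/(1−p).
41 ≥ 73(1−p) + 26p ⇒ 47p ≥ 32 ⇒ p ≥ 32/47.

32/47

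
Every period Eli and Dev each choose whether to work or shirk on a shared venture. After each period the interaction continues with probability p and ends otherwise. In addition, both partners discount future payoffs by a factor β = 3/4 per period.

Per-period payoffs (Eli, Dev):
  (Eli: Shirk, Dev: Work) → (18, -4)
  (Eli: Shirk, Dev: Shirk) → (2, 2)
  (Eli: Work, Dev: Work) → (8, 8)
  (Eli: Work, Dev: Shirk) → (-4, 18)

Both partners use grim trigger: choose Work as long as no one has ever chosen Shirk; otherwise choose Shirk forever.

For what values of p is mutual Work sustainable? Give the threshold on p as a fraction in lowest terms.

With continuation probability p and discount β, the effective per-period discount factor is βp.
Grim-trigger IC: βp ≥ (18−8)/(18−2) = 5/8.
So p ≥ (5/8)/(3/4) = 5/6.

5/6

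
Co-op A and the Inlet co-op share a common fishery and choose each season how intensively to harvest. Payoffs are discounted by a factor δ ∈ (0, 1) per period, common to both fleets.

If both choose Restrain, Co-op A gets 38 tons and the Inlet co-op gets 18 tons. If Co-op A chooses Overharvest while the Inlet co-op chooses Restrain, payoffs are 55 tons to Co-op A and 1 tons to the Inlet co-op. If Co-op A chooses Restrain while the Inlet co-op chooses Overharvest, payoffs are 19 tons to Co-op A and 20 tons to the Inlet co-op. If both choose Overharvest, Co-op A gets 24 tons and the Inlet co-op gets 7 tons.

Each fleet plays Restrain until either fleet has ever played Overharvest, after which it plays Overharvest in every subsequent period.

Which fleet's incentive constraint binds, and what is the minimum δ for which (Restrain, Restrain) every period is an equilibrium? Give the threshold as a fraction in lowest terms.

Co-op A; δ ≥ 17/31

For Co-op A: deviation gain 55−38 = 17, per-period punishment loss 38−24 = 14. IC gives δ ≥ 17/31.
For the Inlet co-op: gain 2, loss 11 per period, so δ ≥ 2/13.
The tighter constraint is Co-op A's, so cooperation needs δ ≥ 17/31.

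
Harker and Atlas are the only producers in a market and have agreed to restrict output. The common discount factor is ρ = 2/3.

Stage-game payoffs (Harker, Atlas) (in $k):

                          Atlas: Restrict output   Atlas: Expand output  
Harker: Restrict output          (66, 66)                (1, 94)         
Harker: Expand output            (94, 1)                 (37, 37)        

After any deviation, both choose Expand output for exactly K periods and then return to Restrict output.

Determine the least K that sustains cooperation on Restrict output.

No profitable deviation requires (66−37)(ρ+…+ρ^K) ≥ 94−66, i.e. ρ+…+ρ^K ≥ 28/29 ≈ 0.9655.
With ρ = 2/3, the partial sums are K=1: 0.6667, K=2: 1.1111.
K = 2 is the first length at which the sum reaches 0.9655.

2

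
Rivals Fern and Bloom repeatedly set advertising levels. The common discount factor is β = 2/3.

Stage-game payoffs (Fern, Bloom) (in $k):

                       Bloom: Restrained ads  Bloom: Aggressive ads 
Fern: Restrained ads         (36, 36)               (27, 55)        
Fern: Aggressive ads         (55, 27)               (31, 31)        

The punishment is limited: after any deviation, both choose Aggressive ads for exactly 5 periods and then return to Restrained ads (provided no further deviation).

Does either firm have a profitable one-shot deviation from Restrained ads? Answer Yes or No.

A one-shot deviation gives 55 now, then 31 for 5 periods, then back to 36.
Gain from deviating: (55−36) today; loss: (36−31) in each of the next 5 periods.
No-deviation condition: (36−31)(β+…+β^5) ≥ 55−36, i.e. β+…+β^5 ≥ 19/5.
At β = 2/3: β+…+β^5 = 1.7366 < 3.8000.
So cooperation is not sustainable.

Yes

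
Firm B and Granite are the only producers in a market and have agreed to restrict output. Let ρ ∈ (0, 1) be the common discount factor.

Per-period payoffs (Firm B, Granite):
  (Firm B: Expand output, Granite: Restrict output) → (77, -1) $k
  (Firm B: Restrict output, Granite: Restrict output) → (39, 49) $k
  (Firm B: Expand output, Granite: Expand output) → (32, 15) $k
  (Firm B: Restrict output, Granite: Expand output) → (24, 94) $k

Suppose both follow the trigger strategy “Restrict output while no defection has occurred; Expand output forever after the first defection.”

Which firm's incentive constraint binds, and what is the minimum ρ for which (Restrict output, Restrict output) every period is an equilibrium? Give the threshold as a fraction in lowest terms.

Firm B: cooperation gives 39 each period; deviation gives 77 once then 32 forever.
  39/(1−ρ) ≥ 77 + 32ρ/(1−ρ) ⇒ ρ ≥ 38/45.
Granite: cooperation gives 49 each period; deviation gives 94 once then 15 forever.
  ρ ≥ 45/79.
Both must hold, so the binding constraint is Firm B's: ρ ≥ 38/45.

Firm B; ρ ≥ 38/45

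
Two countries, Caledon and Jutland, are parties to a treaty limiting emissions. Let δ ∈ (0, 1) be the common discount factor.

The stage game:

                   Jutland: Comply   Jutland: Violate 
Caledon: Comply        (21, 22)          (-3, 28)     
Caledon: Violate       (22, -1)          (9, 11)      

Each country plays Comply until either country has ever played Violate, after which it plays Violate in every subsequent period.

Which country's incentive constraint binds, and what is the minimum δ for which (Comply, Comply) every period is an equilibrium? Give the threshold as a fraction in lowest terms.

Jutland; δ ≥ 6/17

Caledon: cooperation gives 21 each period; deviation gives 22 once then 9 forever.
  21/(1−δ) ≥ 22 + 9δ/(1−δ) ⇒ δ ≥ 1/13.
Jutland: cooperation gives 22 each period; deviation gives 28 once then 11 forever.
  δ ≥ 6/17.
Both must hold, so the binding constraint is Jutland's: δ ≥ 6/17.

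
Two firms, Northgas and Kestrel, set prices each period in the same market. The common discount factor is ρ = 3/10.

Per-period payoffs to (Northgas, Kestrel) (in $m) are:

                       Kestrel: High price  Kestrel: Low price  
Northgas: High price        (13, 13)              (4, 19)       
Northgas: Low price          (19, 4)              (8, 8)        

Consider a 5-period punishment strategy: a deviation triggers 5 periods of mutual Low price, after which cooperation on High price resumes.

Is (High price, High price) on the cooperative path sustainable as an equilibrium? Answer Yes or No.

No

Comparing payoff streams over the 6 periods until play realigns: cooperate → 13(1+ρ+…+ρ^5); deviate → 19 + 8(ρ+…+ρ^5).
Cooperation is sustained iff (13−8)(ρ+…+ρ^5) ≥ 19−13.
ρ+…+ρ^5 = 3/10·(1−(3/10)^5)/(1−3/10) = 0.4275, and (19−13)/(13−8) = 1.2000.
0.4275 < 1.2000, so cooperation is not sustainable.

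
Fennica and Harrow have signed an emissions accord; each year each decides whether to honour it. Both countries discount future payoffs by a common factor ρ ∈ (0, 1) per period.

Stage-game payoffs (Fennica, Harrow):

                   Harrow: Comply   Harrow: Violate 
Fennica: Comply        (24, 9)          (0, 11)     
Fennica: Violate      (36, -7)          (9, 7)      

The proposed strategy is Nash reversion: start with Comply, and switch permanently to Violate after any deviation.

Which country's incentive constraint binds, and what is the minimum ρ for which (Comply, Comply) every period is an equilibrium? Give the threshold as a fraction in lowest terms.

Harrow; ρ ≥ 1/2

Fennica: cooperation gives 24 each period; deviation gives 36 once then 9 forever.
  24/(1−ρ) ≥ 36 + 9ρ/(1−ρ) ⇒ ρ ≥ 12/27 = 4/9.
Harrow: cooperation gives 9 each period; deviation gives 11 once then 7 forever.
  ρ ≥ 2/4 = 1/2.
Both must hold, so the binding constraint is Harrow's: ρ ≥ 1/2.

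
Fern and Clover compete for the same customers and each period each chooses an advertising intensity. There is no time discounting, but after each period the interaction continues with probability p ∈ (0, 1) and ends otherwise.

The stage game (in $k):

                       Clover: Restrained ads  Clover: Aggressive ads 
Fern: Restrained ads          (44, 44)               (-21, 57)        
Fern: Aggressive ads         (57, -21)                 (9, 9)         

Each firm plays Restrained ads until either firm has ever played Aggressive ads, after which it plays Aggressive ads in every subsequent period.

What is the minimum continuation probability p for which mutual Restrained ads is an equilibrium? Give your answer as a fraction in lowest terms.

13/48

With no time discounting, the continuation probability p plays the role of the discount factor.
Grim-trigger IC: 44/(1−p) ≥ 57 + 9p/(1−p) ⇒ p ≥ (57−44)/(57−9) = 13/48.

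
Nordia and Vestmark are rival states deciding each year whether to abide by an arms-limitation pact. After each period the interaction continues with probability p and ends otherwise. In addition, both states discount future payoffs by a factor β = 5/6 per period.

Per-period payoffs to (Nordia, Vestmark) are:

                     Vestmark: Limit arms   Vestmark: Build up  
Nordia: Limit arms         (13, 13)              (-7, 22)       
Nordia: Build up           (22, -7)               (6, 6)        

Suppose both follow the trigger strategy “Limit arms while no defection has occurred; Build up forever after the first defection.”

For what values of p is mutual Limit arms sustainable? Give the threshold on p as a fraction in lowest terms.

27/40

With continuation probability p and discount β, the effective per-period discount factor is βp.
Grim-trigger IC: βp ≥ (22−13)/(22−6) = 9/16.
So p ≥ (9/16)/(5/6) = 27/40.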